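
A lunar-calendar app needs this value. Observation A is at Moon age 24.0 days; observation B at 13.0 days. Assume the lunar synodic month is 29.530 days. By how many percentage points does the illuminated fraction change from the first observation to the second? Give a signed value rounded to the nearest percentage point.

θ₁ = 360° × 24.0/29.530 = 292.6°, f₁ = (1 − cos θ₁)/2 = 0.308.
θ₂ = 360° × 13.0/29.530 = 158.5°, f₂ = (1 − cos θ₂)/2 = 0.965.
Change = f₂ − f₁ = +0.657 → +66 percentage points.

+66 pp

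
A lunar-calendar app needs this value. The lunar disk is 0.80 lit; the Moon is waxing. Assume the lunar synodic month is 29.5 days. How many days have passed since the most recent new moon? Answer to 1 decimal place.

cos θ = 1 − 2f = -0.600, giving a principal value of 126.9°.
Waxing ⇒ before full, so θ = 126.9°.
At 360°/29.5 d per day, 126.9° corresponds to 10.40 days.

10.4 days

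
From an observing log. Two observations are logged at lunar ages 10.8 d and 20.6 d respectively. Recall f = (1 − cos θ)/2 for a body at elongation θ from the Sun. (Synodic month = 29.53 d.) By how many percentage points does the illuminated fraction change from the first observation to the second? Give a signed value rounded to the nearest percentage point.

θ₁ = 360° × 10.8/29.53 = 131.7°, f₁ = (1 − cos θ₁)/2 = 0.832.
θ₂ = 360° × 20.6/29.53 = 251.1°, f₂ = (1 − cos θ₂)/2 = 0.662.
Change = f₂ − f₁ = -0.171 → -17 percentage points.

-17 pp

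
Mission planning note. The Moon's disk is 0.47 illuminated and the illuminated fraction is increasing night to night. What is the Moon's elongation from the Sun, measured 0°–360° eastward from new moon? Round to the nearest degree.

87°

From f = (1 − cos θ)/2: cos θ = 1 − 2×0.47 = 0.060; arccos → 86.6°.
Before full moon the principal value applies: θ = 86.6°.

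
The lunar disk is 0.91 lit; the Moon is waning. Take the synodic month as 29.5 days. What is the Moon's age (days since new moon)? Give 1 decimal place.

cos θ = 1 − 2f = -0.820, giving a principal value of 145.1°.
Waning ⇒ past full, so θ = 360° − 145.1° = 214.9°.
Age = 29.5 × 214.9°/360° ≈ 17.61 days.

17.6 days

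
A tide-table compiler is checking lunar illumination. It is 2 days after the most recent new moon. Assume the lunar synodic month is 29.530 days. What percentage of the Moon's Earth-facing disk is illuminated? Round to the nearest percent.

Phase angle: θ = 360°·(2 d)/(29.530 d) = 24.4°.
cos 24.4° = 0.911, so f = (1 − 0.911)/2 = 0.045, so 4%.

4%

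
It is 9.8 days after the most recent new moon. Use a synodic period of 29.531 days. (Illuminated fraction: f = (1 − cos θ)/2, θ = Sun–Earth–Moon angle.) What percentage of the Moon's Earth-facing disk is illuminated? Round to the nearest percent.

75%

Elongation θ = 360° × 9.8/29.531 ≈ 119.5°.
cos 119.5° = (-0.492), so f = (1 − (-0.492))/2 = 0.746, so 75%.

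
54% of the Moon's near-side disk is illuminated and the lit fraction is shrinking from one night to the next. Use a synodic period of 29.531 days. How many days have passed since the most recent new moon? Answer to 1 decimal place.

cos θ = 1 − 2f = -0.080, giving a principal value of 94.6°.
Since the Moon is past full (waning), take the reflex angle: θ = 360° − 94.6° = 265.4°.
Age = 29.531 × 265.4°/360° ≈ 21.77 days.

21.8 days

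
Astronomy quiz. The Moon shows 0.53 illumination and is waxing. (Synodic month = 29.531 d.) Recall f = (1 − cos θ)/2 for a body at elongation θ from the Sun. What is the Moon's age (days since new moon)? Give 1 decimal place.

7.7 days

From f = (1 − cos θ)/2: cos θ = 1 − 2×0.53 = -0.060; arccos → 93.4°.
The Moon is waxing (0°–180°), so θ = 93.4° directly.
That fraction of the synodic month is 93.4/360 × 29.531 d ≈ 7.66 d.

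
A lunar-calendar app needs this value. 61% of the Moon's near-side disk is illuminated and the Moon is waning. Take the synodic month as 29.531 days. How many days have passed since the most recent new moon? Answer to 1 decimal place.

21.1 days

From f = (1 − cos θ)/2: cos θ = 1 − 2×0.61 = -0.220; arccos → 102.7°.
Waning ⇒ past full, so θ = 360° − 102.7° = 257.3°.
That fraction of the synodic month is 257.3/360 × 29.531 d ≈ 21.11 d.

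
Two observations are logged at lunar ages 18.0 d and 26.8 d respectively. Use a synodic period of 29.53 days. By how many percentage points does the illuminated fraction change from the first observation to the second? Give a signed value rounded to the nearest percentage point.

First observation: θ = 360°·18.0/29.53 = 219.4°, so f = 0.886.
Second observation: θ = 326.7°, f = 0.082.
Δf = 0.082 − 0.886 = -0.804, i.e. -80 pp.

-80 percentage points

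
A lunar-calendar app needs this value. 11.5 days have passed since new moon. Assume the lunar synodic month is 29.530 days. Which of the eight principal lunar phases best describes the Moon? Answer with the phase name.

At 11.5/29.530 of the cycle, θ ≈ 140° — the waxing gibbous range.

waxing gibbous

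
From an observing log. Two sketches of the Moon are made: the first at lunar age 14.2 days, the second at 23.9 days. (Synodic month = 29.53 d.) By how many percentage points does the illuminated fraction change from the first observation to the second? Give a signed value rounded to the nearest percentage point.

-68 pp

θ₁ = 360° × 14.2/29.53 = 173.1°, f₁ = (1 − cos θ₁)/2 = 0.996.
θ₂ = 360° × 23.9/29.53 = 291.4°, f₂ = (1 − cos θ₂)/2 = 0.318.
Change = f₂ − f₁ = -0.679 → -68 percentage points.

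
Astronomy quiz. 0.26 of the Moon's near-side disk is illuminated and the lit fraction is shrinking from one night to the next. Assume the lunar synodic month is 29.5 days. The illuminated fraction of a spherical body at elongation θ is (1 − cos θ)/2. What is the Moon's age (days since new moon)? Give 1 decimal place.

Invert f = (1 − cos θ)/2 to get cos θ = 1 − 2(0.26) = 0.480, hence θ₀ = arccos 0.480 = 61.3°.
A waning Moon lies in 180°–360°, so θ = 360° − 61.3° = 298.7°.
Age = 29.5 × 298.7°/360° ≈ 24.48 days.

24.5 days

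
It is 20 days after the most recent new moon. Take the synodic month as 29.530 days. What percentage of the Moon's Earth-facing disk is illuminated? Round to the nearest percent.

Elongation θ = 360° × 20/29.530 ≈ 243.8°.
Illuminated fraction = (1 − cos 243.8°)/2 = (1 − (-0.441))/2 ≈ 0.721, so 72%.

72%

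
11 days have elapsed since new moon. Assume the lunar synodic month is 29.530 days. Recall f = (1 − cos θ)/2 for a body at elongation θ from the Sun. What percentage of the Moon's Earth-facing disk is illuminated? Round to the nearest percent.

85%

Elongation θ = 360° × 11/29.530 ≈ 134.1°.
Illuminated fraction = (1 − cos 134.1°)/2 = (1 − (-0.696))/2 ≈ 0.848, so 85%.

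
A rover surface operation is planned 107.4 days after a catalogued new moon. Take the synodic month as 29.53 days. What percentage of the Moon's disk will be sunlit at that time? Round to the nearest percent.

107.4/29.53 = 3.637 lunations, so 3 complete cycles and 18.81 d into the next.
Elongation θ = 360° × 18.81/29.53 ≈ 229.3°.
cos 229.3° = (-0.652), so f = (1 − (-0.652))/2 = 0.826, so 83%.

83%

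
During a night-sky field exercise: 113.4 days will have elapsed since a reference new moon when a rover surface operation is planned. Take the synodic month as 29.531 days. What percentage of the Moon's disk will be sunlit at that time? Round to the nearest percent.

113.4/29.531 = 3.840 lunations, so 3 complete cycles and 24.81 d into the next.
Phase angle: θ = 360°·(24.81 d)/(29.531 d) = 302.4°.
Illuminated fraction = (1 − cos 302.4°)/2 = (1 − 0.536)/2 ≈ 0.232, so 23%.

23%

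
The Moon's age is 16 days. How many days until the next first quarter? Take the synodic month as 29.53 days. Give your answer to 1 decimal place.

20.9 days

First quarter occurs at elongation 90°, i.e. at age 29.53 × 90/360 = 7.383 d.
Already past this cycle's first quarter; the next is at 7.383 + 29.53 = 36.913 d, so 36.913 − 16 = 20.913 days.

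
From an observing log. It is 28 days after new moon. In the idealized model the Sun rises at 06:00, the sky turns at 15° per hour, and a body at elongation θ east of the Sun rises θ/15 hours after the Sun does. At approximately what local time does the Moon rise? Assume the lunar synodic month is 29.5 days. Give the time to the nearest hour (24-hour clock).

05:00

Elongation θ = 360° × 28/29.5 ≈ 341.7°.
At 15° of sky rotation per hour, 341.7° corresponds to a 22.78 h lag.
06:00 + 22.78 h ≈ 04:47 → 05:00 to the nearest hour.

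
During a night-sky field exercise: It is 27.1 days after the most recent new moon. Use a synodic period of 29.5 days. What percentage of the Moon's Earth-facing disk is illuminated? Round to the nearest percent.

Elongation θ = 360° × 27.1/29.5 ≈ 330.7°.
Illuminated fraction = (1 − cos 330.7°)/2 = (1 − 0.872)/2 ≈ 0.064, so 6%.

6%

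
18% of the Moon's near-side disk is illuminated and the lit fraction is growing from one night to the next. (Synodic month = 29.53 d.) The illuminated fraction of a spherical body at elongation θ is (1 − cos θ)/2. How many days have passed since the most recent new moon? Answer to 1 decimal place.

4.1 days

Invert f = (1 − cos θ)/2 to get cos θ = 1 − 2(0.18) = 0.640, hence θ₀ = arccos 0.640 = 50.2°.
Before full moon the principal value applies: θ = 50.2°.
That fraction of the synodic month is 50.2/360 × 29.53 d ≈ 4.12 d.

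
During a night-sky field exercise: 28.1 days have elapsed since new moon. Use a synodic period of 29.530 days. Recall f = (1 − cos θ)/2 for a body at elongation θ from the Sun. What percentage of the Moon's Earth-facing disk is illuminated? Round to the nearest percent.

Elongation θ = 360° × 28.1/29.530 ≈ 342.6°.
With cos θ = 0.954, the lit fraction is (1 − 0.954)/2 ≈ 0.023, so 2%.

2%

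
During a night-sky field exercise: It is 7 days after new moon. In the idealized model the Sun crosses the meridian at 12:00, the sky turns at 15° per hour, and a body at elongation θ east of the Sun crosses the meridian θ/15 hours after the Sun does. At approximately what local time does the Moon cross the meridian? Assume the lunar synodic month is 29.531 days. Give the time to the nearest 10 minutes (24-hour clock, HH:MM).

Elongation θ = 360° × 7/29.531 ≈ 85.3°.
Delay after the Sun = 85.3° / (15°/h) ≈ 5.69 h.
12:00 + 5.689 h ≈ 17:41 → 17:40 to the nearest ten minutes.

17:40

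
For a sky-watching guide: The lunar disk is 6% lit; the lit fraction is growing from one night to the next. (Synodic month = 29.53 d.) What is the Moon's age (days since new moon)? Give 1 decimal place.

2.3 days

cos θ = 1 − 2f = 0.880, giving a principal value of 28.4°.
Before full moon the principal value applies: θ = 28.4°.
That fraction of the synodic month is 28.4/360 × 29.53 d ≈ 2.33 d.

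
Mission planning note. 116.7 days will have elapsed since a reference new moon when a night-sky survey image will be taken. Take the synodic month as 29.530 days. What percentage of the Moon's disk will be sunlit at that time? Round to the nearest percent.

2%

116.7/29.530 = 3.952 lunations, so 3 complete cycles and 28.11 d into the next.
Phase angle: θ = 360°·(28.11 d)/(29.530 d) = 342.7°.
With cos θ = 0.955, the lit fraction is (1 − 0.955)/2 ≈ 0.023, so 2%.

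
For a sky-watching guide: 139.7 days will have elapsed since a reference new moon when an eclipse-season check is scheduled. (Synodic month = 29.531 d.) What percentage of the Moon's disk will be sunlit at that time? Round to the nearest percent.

56%

Reduce mod P: 139.7 − 4×29.531 = 21.58 d into the current lunation.
The Moon has covered 21.58/29.531 of its cycle, so θ ≈ 360° × 21.58/29.531 = 263.0°.
Illuminated fraction = (1 − cos 263.0°)/2 = (1 − (-0.121))/2 ≈ 0.561, so 56%.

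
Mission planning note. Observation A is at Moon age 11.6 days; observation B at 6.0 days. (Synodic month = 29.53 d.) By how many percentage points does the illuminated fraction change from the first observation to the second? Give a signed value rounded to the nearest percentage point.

-54 percentage points

First observation: θ = 360°·11.6/29.53 = 141.4°, so f = 0.891.
Second observation: θ = 73.1°, f = 0.355.
Δf = 0.355 − 0.891 = -0.536, i.e. -54 pp.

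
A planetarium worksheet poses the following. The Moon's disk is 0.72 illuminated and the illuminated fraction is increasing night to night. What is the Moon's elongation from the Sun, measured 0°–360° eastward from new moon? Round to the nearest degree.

116°

From f = (1 − cos θ)/2: cos θ = 1 − 2×0.72 = -0.440; arccos → 116.1°.
Before full moon the principal value applies: θ = 116.1°.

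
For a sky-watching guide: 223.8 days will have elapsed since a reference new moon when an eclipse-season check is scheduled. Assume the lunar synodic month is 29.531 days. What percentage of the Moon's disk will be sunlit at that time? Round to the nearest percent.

Reduce mod P: 223.8 − 7×29.531 = 17.08 d into the current lunation.
Phase angle: θ = 360°·(17.08 d)/(29.531 d) = 208.3°.
cos 208.3° = (-0.881), so f = (1 − (-0.881))/2 = 0.940, so 94%.

94%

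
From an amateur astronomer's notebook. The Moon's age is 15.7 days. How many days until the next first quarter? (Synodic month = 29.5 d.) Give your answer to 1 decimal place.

First quarter occurs at elongation 90°, i.e. at age 29.5 × 90/360 = 7.375 d.
Already past this cycle's first quarter; the next is at 7.375 + 29.5 = 36.875 d, so 36.875 − 15.7 = 21.175 days.

21.2 days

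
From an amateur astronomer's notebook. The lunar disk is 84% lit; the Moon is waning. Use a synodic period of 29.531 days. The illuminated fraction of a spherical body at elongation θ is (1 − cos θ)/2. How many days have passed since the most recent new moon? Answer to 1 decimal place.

18.6 days

Invert f = (1 − cos θ)/2 to get cos θ = 1 − 2(0.84) = -0.680, hence θ₀ = arccos -0.680 = 132.8°.
Waning ⇒ past full, so θ = 360° − 132.8° = 227.2°.
Age = 29.531 × 227.2°/360° ≈ 18.63 days.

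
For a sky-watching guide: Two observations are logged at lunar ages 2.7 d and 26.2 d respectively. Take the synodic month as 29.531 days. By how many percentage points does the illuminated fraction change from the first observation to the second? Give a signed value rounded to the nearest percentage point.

First observation: θ = 360°·2.7/29.531 = 32.9°, so f = 0.080.
Second observation: θ = 319.4°, f = 0.120.
Δf = 0.120 − 0.080 = +0.040, i.e. +4 pp.

+4 percentage points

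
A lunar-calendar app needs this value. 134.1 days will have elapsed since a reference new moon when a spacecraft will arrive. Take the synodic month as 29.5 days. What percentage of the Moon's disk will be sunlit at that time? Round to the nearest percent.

134.1 d spans 4 complete synodic months (4 × 29.5 = 118.00 d) plus 16.10 d.
Phase angle: θ = 360°·(16.10 d)/(29.5 d) = 196.5°.
Illuminated fraction = (1 − cos 196.5°)/2 = (1 − (-0.959))/2 ≈ 0.979, so 98%.

98%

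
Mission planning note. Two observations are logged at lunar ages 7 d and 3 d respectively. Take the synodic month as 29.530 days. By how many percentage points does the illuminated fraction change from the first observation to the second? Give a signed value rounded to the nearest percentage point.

-36 pp

First observation: θ = 360°·7/29.530 = 85.3°, so f = 0.459.
Second observation: θ = 36.6°, f = 0.098.
Δf = 0.098 − 0.459 = -0.361, i.e. -36 pp.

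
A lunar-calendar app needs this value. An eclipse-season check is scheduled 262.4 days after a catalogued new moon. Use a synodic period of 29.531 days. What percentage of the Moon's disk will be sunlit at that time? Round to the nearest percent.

262.4 d spans 8 complete synodic months (8 × 29.531 = 236.25 d) plus 26.15 d.
Elongation θ = 360° × 26.15/29.531 ≈ 318.8°.
Illuminated fraction = (1 − cos 318.8°)/2 = (1 − 0.753)/2 ≈ 0.124, so 12%.

12%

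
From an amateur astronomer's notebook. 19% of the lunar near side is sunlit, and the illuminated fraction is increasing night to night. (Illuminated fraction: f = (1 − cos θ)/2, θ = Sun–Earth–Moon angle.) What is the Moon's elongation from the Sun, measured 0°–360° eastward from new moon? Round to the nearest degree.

52°

From f = (1 − cos θ)/2: cos θ = 1 − 2×0.19 = 0.620; arccos → 51.7°.
Waxing ⇒ before full, so θ = 51.7°.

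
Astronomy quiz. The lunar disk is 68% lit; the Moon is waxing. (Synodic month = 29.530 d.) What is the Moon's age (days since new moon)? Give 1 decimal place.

cos θ = 1 − 2f = -0.360, giving a principal value of 111.1°.
The Moon is waxing (0°–180°), so θ = 111.1° directly.
Age = 29.530 × 111.1°/360° ≈ 9.11 days.

9.1 days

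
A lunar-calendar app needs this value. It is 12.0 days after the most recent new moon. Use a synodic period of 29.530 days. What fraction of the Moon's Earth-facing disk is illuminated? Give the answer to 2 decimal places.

0.92

The Moon has covered 12.0/29.530 of its cycle, so θ ≈ 360° × 12.0/29.530 = 146.3°.
With cos θ = (-0.832), the lit fraction is (1 − (-0.832))/2 ≈ 0.916.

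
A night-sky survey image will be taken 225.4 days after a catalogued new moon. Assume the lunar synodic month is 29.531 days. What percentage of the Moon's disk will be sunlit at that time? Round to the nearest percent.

84%

Reduce mod P: 225.4 − 7×29.531 = 18.68 d into the current lunation.
Elongation θ = 360° × 18.68/29.531 ≈ 227.8°.
Illuminated fraction = (1 − cos 227.8°)/2 = (1 − (-0.672))/2 ≈ 0.836, so 84%.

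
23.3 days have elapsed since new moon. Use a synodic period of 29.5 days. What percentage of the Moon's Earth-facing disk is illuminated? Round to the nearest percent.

The Moon has covered 23.3/29.5 of its cycle, so θ ≈ 360° × 23.3/29.5 = 284.3°.
With cos θ = 0.248, the lit fraction is (1 − 0.248)/2 ≈ 0.376, so 38%.

38%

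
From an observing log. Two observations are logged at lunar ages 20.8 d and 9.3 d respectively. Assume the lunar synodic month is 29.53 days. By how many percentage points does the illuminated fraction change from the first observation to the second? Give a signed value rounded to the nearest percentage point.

+6 pp

θ₁ = 360° × 20.8/29.53 = 253.6°, f₁ = (1 − cos θ₁)/2 = 0.641.
θ₂ = 360° × 9.3/29.53 = 113.4°, f₂ = (1 − cos θ₂)/2 = 0.698.
Change = f₂ − f₁ = +0.057 → +6 percentage points.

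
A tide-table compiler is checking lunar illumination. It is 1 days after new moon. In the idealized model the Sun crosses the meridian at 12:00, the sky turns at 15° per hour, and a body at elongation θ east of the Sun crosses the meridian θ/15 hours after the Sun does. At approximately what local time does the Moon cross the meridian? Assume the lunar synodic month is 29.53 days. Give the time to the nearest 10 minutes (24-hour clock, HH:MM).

12:50

The Moon has covered 1/29.53 of its cycle, so θ ≈ 360° × 1/29.53 = 12.2°.
Delay after the Sun = 12.2° / (15°/h) ≈ 0.81 h.
12:00 + 0.813 h ≈ 12:49 → 12:50 to the nearest ten minutes.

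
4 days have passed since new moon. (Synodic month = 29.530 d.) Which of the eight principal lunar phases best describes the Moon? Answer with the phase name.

θ ≈ 360° × 4/29.530 = 49°, which falls in the waxing crescent sector.

waxing crescent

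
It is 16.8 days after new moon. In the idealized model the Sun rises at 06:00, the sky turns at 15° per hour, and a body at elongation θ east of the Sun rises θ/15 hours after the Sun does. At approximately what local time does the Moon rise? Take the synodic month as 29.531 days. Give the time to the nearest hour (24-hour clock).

20:00

Elongation θ = 360° × 16.8/29.531 ≈ 204.8°.
The Moon trails the Sun by θ/15 = 204.8/15 ≈ 13.65 hours.
06:00 + 13.65 h ≈ 19:39 → 20:00 to the nearest hour.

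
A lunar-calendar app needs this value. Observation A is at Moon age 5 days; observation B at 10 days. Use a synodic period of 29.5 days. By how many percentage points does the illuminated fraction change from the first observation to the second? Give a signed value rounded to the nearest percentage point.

First observation: θ = 360°·5/29.5 = 61.0°, so f = 0.258.
Second observation: θ = 122.0°, f = 0.765.
Δf = 0.765 − 0.258 = +0.507, i.e. +51 pp.

+51 pp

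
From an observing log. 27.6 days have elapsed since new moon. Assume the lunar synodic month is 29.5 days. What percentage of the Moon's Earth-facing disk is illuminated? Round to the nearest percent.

4%

Phase angle: θ = 360°·(27.6 d)/(29.5 d) = 336.8°.
Illuminated fraction = (1 − cos 336.8°)/2 = (1 − 0.919)/2 ≈ 0.040, so 4%.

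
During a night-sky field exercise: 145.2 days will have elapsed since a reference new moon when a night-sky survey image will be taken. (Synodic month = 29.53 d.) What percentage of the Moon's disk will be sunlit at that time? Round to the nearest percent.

145.2 d spans 4 complete synodic months (4 × 29.53 = 118.12 d) plus 27.08 d.
The Moon has covered 27.08/29.53 of its cycle, so θ ≈ 360° × 27.08/29.53 = 330.1°.
cos 330.1° = 0.867, so f = (1 − 0.867)/2 = 0.066, so 7%.

7%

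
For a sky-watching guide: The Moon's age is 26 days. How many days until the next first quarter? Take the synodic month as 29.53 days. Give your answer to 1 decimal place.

10.9 days

First quarter occurs at elongation 90°, i.e. at age 29.53 × 90/360 = 7.383 d.
This lunation's first quarter (7.383 d) has passed, so add one period: 36.913 − 26 = 10.913 days.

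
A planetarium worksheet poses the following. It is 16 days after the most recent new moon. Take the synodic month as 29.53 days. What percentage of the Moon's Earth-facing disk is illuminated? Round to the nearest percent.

98%

Elongation θ = 360° × 16/29.53 ≈ 195.1°.
Illuminated fraction = (1 − cos 195.1°)/2 = (1 − (-0.966))/2 ≈ 0.983, so 98%.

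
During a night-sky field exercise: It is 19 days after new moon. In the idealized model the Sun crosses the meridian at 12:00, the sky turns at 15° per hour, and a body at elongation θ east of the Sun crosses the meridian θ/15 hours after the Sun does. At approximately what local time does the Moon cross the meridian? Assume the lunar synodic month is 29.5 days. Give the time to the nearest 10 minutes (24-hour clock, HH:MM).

03:30

Elongation θ = 360° × 19/29.5 ≈ 231.9°.
At 15° of sky rotation per hour, 231.9° corresponds to a 15.46 h lag.
12:00 + 15.458 h ≈ 03:27 → 03:30 to the nearest ten minutes.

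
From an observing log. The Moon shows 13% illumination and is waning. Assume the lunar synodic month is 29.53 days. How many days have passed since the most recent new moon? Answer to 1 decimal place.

26.1 days

cos θ = 1 − 2f = 0.740, giving a principal value of 42.3°.
A waning Moon lies in 180°–360°, so θ = 360° − 42.3° = 317.7°.
That fraction of the synodic month is 317.7/360 × 29.53 d ≈ 26.06 d.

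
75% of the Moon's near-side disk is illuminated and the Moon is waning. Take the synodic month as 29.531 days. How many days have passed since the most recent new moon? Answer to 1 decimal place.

19.7 days

Invert f = (1 − cos θ)/2 to get cos θ = 1 − 2(0.75) = -0.500, hence θ₀ = arccos -0.500 = 120.0°.
Since the Moon is past full (waning), take the reflex angle: θ = 360° − 120.0° = 240.0°.
That fraction of the synodic month is 240.0/360 × 29.531 d ≈ 19.69 d.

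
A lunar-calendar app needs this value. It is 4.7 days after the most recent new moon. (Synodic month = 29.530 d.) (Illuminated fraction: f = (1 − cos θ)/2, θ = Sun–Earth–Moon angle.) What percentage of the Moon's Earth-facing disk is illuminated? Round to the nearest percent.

The Moon has covered 4.7/29.530 of its cycle, so θ ≈ 360° × 4.7/29.530 = 57.3°.
Illuminated fraction = (1 − cos 57.3°)/2 = (1 − 0.540)/2 ≈ 0.230, so 23%.

23%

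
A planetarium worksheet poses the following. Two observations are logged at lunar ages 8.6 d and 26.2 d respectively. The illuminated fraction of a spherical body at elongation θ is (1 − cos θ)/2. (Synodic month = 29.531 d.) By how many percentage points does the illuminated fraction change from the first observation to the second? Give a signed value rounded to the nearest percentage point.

θ₁ = 360° × 8.6/29.531 = 104.8°, f₁ = (1 − cos θ₁)/2 = 0.628.
θ₂ = 360° × 26.2/29.531 = 319.4°, f₂ = (1 − cos θ₂)/2 = 0.120.
Change = f₂ − f₁ = -0.508 → -51 percentage points.

-51 percentage points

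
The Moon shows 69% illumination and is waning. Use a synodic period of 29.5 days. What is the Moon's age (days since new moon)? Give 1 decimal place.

20.3 days

Invert f = (1 − cos θ)/2 to get cos θ = 1 − 2(0.69) = -0.380, hence θ₀ = arccos -0.380 = 112.3°.
A waning Moon lies in 180°–360°, so θ = 360° − 112.3° = 247.7°.
That fraction of the synodic month is 247.7/360 × 29.5 d ≈ 20.29 d.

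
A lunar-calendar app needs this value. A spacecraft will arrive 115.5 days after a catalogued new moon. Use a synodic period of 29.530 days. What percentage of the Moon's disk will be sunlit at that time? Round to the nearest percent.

8%

115.5/29.530 = 3.911 lunations, so 3 complete cycles and 26.91 d into the next.
Phase angle: θ = 360°·(26.91 d)/(29.530 d) = 328.1°.
With cos θ = 0.849, the lit fraction is (1 − 0.849)/2 ≈ 0.076, so 8%.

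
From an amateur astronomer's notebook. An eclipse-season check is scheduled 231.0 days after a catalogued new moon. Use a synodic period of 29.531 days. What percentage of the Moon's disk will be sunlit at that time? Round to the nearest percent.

28%

231.0 d spans 7 complete synodic months (7 × 29.531 = 206.72 d) plus 24.28 d.
Phase angle: θ = 360°·(24.28 d)/(29.531 d) = 296.0°.
With cos θ = 0.439, the lit fraction is (1 − 0.439)/2 ≈ 0.281, so 28%.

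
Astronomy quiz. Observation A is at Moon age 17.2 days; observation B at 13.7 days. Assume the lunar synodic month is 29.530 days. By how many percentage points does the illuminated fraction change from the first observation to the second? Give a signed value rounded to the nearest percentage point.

+5 pp

θ₁ = 360° × 17.2/29.530 = 209.7°, f₁ = (1 − cos θ₁)/2 = 0.934.
θ₂ = 360° × 13.7/29.530 = 167.0°, f₂ = (1 − cos θ₂)/2 = 0.987.
Change = f₂ − f₁ = +0.053 → +5 percentage points.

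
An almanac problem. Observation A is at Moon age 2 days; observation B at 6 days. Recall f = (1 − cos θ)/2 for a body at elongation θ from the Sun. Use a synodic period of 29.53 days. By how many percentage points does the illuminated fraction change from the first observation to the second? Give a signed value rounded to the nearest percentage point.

+31 pp

First observation: θ = 360°·2/29.53 = 24.4°, so f = 0.045.
Second observation: θ = 73.1°, f = 0.355.
Δf = 0.355 − 0.045 = +0.310, i.e. +31 pp.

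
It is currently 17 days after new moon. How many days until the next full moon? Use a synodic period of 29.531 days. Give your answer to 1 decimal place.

27.3 days

Full moon occurs at elongation 180°, i.e. at age 29.531 × 180/360 = 14.765 d.
Already past this cycle's full moon; the next is at 14.765 + 29.531 = 44.296 d, so 44.296 − 17 = 27.296 days.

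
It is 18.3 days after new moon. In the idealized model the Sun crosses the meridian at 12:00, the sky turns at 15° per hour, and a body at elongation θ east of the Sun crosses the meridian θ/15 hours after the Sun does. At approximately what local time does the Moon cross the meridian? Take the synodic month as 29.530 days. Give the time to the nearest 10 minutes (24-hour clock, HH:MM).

The Moon has covered 18.3/29.530 of its cycle, so θ ≈ 360° × 18.3/29.530 = 223.1°.
The Moon trails the Sun by θ/15 = 223.1/15 ≈ 14.87 hours.
12:00 + 14.873 h ≈ 02:52 → 02:50 to the nearest ten minutes.

02:50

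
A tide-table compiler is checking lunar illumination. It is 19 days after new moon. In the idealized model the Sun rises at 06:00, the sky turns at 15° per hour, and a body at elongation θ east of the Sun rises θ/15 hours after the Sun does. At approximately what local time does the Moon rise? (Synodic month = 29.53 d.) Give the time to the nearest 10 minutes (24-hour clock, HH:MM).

The Moon has covered 19/29.53 of its cycle, so θ ≈ 360° × 19/29.53 = 231.6°.
The Moon trails the Sun by θ/15 = 231.6/15 ≈ 15.44 hours.
06:00 + 15.442 h ≈ 21:27 → 21:30 to the nearest ten minutes.

21:30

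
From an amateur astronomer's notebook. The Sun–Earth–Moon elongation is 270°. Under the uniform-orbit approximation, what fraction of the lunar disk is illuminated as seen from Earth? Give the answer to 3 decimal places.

cos 270° = (-0.000), so f = (1 − (-0.000))/2 = 0.500.

0.500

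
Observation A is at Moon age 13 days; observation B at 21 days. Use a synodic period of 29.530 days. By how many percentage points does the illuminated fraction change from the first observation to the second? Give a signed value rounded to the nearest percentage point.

-34 percentage points

θ₁ = 360° × 13/29.530 = 158.5°, f₁ = (1 − cos θ₁)/2 = 0.965.
θ₂ = 360° × 21/29.530 = 256.0°, f₂ = (1 − cos θ₂)/2 = 0.621.
Change = f₂ − f₁ = -0.344 → -34 percentage points.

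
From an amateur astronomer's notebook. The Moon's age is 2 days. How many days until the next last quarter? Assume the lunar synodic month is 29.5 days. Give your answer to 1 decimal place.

Last quarter occurs at elongation 270°, i.e. at age 29.5 × 270/360 = 22.125 d.
That is 22.125 − 2 = 20.125 days ahead.

20.1 days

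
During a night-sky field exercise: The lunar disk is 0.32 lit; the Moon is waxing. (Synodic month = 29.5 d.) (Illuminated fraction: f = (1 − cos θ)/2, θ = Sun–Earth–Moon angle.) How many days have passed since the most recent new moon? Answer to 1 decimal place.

5.6 days

cos θ = 1 − 2f = 0.360, giving a principal value of 68.9°.
The Moon is waxing (0°–180°), so θ = 68.9° directly.
That fraction of the synodic month is 68.9/360 × 29.5 d ≈ 5.65 d.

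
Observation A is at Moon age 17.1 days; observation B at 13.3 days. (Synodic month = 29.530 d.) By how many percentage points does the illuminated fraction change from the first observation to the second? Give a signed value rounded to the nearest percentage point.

θ₁ = 360° × 17.1/29.530 = 208.5°, f₁ = (1 − cos θ₁)/2 = 0.940.
θ₂ = 360° × 13.3/29.530 = 162.1°, f₂ = (1 − cos θ₂)/2 = 0.976.
Change = f₂ − f₁ = +0.036 → +4 percentage points.

+4 percentage points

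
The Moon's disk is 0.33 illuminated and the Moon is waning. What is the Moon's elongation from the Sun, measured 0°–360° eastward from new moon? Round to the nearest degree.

290°

From f = (1 − cos θ)/2: cos θ = 1 − 2×0.33 = 0.340; arccos → 70.1°.
Waning ⇒ past full, so θ = 360° − 70.1° = 289.9°.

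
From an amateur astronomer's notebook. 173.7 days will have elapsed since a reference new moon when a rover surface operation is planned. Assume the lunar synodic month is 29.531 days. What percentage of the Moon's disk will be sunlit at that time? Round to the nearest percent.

13%

173.7/29.531 = 5.882 lunations, so 5 complete cycles and 26.04 d into the next.
Phase angle: θ = 360°·(26.04 d)/(29.531 d) = 317.5°.
cos 317.5° = 0.737, so f = (1 − 0.737)/2 = 0.131, so 13%.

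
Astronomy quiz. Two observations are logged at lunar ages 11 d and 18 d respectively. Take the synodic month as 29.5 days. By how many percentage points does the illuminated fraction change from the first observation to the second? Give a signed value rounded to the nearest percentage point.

+4 percentage points

θ₁ = 360° × 11/29.5 = 134.2°, f₁ = (1 − cos θ₁)/2 = 0.849.
θ₂ = 360° × 18/29.5 = 219.7°, f₂ = (1 − cos θ₂)/2 = 0.885.
Change = f₂ − f₁ = +0.036 → +4 percentage points.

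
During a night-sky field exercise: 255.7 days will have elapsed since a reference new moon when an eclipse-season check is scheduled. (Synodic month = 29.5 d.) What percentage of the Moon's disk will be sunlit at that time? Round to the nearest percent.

75%

Reduce mod P: 255.7 − 8×29.5 = 19.70 d into the current lunation.
Elongation θ = 360° × 19.70/29.5 ≈ 240.4°.
Illuminated fraction = (1 − cos 240.4°)/2 = (1 − (-0.494))/2 ≈ 0.747, so 75%.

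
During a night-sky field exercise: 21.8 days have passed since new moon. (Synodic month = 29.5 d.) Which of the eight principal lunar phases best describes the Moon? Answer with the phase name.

last quarter

θ ≈ 360° × 21.8/29.5 = 266°, which falls in the last quarter sector.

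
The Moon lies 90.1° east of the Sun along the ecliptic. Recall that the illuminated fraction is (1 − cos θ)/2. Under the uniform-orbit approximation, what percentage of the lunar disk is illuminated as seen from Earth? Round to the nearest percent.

Half-versine of 90.1°: (1 − (-0.002))/2 = 0.501, i.e. 50%.

50%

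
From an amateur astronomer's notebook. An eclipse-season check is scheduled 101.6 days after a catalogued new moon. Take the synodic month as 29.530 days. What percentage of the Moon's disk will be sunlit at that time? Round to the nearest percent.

97%

101.6/29.530 = 3.441 lunations, so 3 complete cycles and 13.01 d into the next.
Elongation θ = 360° × 13.01/29.530 ≈ 158.6°.
With cos θ = (-0.931), the lit fraction is (1 − (-0.931))/2 ≈ 0.966, so 97%.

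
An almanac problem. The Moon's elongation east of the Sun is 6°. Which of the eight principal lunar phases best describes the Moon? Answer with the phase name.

The new moon sector spans roughly -22°–22°; 6° falls inside it.

new moon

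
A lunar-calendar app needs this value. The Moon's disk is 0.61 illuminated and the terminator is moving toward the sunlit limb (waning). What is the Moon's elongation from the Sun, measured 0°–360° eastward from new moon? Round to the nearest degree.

cos θ = 1 − 2f = -0.220, giving a principal value of 102.7°.
Waning ⇒ past full, so θ = 360° − 102.7° = 257.3°.

257°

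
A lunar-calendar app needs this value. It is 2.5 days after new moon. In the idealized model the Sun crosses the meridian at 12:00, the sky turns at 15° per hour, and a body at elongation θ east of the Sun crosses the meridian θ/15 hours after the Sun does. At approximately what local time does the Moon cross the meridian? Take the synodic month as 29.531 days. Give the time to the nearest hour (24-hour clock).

The Moon has covered 2.5/29.531 of its cycle, so θ ≈ 360° × 2.5/29.531 = 30.5°.
The Moon trails the Sun by θ/15 = 30.5/15 ≈ 2.03 hours.
12:00 + 2.03 h ≈ 14:02 → 14:00 to the nearest hour.

14:00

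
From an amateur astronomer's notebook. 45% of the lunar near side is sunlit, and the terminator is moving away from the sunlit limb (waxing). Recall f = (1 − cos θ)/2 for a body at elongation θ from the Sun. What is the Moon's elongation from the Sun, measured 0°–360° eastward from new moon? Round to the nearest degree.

Invert f = (1 − cos θ)/2 to get cos θ = 1 − 2(0.45) = 0.100, hence θ₀ = arccos 0.100 = 84.3°.
Waxing ⇒ before full, so θ = 84.3°.

84°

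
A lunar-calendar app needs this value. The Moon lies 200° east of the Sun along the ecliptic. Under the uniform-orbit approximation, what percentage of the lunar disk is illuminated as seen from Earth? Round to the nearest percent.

cos 200° = (-0.940), so f = (1 − (-0.940))/2 = 0.970, i.e. 97%.

97%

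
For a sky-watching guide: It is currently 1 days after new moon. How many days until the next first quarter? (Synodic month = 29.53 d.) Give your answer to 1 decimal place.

6.4 days

First quarter occurs at elongation 90°, i.e. at age 29.53 × 90/360 = 7.383 d.
So 6.383 days remain (7.383 − 1).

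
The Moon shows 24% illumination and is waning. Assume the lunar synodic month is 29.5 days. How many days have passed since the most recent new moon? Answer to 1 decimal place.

24.7 days

Invert f = (1 − cos θ)/2 to get cos θ = 1 − 2(0.24) = 0.520, hence θ₀ = arccos 0.520 = 58.7°.
Waning ⇒ past full, so θ = 360° − 58.7° = 301.3°.
Age = 29.5 × 301.3°/360° ≈ 24.69 days.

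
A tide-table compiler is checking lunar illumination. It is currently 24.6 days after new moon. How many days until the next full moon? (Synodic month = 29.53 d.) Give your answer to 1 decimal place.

Full moon occurs at elongation 180°, i.e. at age 29.53 × 180/360 = 14.765 d.
This lunation's full moon (14.765 d) has passed, so add one period: 44.295 − 24.6 = 19.695 days.

19.7 days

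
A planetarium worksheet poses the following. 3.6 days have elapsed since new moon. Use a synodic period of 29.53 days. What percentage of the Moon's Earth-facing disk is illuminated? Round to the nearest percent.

14%

Phase angle: θ = 360°·(3.6 d)/(29.53 d) = 43.9°.
Illuminated fraction = (1 − cos 43.9°)/2 = (1 − 0.721)/2 ≈ 0.140, so 14%.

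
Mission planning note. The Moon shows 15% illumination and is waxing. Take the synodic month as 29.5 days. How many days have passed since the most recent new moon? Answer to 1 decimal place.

Invert f = (1 − cos θ)/2 to get cos θ = 1 − 2(0.15) = 0.700, hence θ₀ = arccos 0.700 = 45.6°.
Before full moon the principal value applies: θ = 45.6°.
That fraction of the synodic month is 45.6/360 × 29.5 d ≈ 3.73 d.

3.7 days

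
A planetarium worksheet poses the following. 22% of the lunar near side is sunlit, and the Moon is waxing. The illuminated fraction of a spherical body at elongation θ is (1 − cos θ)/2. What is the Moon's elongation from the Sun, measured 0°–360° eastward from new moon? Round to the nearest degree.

From f = (1 − cos θ)/2: cos θ = 1 − 2×0.22 = 0.560; arccos → 55.9°.
Waxing ⇒ before full, so θ = 55.9°.

56°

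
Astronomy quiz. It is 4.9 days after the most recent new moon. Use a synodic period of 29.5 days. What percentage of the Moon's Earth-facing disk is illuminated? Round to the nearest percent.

The Moon has covered 4.9/29.5 of its cycle, so θ ≈ 360° × 4.9/29.5 = 59.8°.
Illuminated fraction = (1 − cos 59.8°)/2 = (1 − 0.503)/2 ≈ 0.248, so 25%.

25%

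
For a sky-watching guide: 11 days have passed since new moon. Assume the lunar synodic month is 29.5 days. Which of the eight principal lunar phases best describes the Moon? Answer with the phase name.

θ ≈ 360° × 11/29.5 = 134°, which falls in the waxing gibbous sector.

waxing gibbous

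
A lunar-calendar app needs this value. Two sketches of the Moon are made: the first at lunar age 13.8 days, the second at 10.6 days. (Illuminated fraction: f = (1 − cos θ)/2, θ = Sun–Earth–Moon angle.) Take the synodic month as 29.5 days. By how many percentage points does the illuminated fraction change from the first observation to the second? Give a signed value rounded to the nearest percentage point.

-17 pp

First observation: θ = 360°·13.8/29.5 = 168.4°, so f = 0.990.
Second observation: θ = 129.4°, f = 0.817.
Δf = 0.817 − 0.990 = -0.173, i.e. -17 pp.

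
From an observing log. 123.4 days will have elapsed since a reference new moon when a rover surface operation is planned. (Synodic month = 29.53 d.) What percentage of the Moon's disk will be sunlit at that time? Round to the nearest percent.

28%

123.4 d spans 4 complete synodic months (4 × 29.53 = 118.12 d) plus 5.28 d.
The Moon has covered 5.28/29.53 of its cycle, so θ ≈ 360° × 5.28/29.53 = 64.4°.
Illuminated fraction = (1 − cos 64.4°)/2 = (1 − 0.433)/2 ≈ 0.284, so 28%.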